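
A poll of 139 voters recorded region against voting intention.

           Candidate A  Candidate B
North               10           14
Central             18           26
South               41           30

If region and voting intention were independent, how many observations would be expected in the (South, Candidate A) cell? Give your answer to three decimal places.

Row total (South) = 71; column total (Candidate A) = 69; grand total N = 139.
Expected count = (row total × column total) / N = 71 × 69 / 139 = 35.245.

35.245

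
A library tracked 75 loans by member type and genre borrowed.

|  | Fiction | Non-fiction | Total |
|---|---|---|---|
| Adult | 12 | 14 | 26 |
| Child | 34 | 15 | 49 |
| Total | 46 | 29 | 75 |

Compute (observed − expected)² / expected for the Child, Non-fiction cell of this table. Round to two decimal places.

0.82

Row total (Child) = 49; column total (Non-fiction) = 29; N = 75.
Expected count E = 49 × 29 / 75 = 18.947.
Contribution = (O − E)²/E = (15 − 18.947)² / 18.947 = 0.82.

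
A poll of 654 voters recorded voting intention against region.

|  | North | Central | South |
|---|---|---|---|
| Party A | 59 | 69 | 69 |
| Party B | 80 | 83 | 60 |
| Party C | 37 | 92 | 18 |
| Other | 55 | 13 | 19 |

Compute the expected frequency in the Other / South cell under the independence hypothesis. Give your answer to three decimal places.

Row total (Other) = 87; column total (South) = 166; grand total N = 654.
Expected count = (row total × column total) / N = 87 × 166 / 654 = 22.083.

22.083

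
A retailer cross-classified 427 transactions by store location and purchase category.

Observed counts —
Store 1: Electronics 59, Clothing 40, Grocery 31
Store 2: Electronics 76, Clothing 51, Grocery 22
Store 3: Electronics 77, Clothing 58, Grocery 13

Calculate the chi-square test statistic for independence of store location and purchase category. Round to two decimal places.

Row totals: 130, 149, 148. Column totals: 212, 149, 66. Grand total N = 427.
Expected counts (row total × column total / N):
  Store 1, Electronics: 130×212/427 = 64.543
  Store 1, Clothing: 130×149/427 = 45.363
  Store 1, Grocery: 130×66/427 = 20.094
  Store 2, Electronics: 149×212/427 = 73.977
  Store 2, Clothing: 149×149/427 = 51.993
  Store 2, Grocery: 149×66/427 = 23.030
  Store 3, Electronics: 148×212/427 = 73.480
  Store 3, Clothing: 148×149/427 = 51.644
  Store 3, Grocery: 148×66/427 = 22.876
Contributions (O − E)²/E:
  (59 − 64.543)²/64.543 = 0.4760
  (40 − 45.363)²/45.363 = 0.6340
  (31 − 20.094)²/20.094 = 5.9192
  (76 − 73.977)²/73.977 = 0.0553
  (51 − 51.993)²/51.993 = 0.0190
  (22 − 23.030)²/23.030 = 0.0461
  (77 − 73.480)²/73.480 = 0.1686
  (58 − 51.644)²/51.644 = 0.7823
  (13 − 22.876)²/22.876 = 4.2637
χ² = 0.4760 + 0.6340 + 5.9192 + 0.0553 + 0.0190 + 0.0461 + 0.1686 + 0.7823 + 4.2637 = 12.36

12.36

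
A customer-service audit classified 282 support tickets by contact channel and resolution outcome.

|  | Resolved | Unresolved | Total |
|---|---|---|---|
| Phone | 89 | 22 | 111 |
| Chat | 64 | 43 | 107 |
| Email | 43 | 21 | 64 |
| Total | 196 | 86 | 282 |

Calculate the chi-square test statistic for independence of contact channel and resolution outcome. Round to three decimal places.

10.872

Grand total N = 282.
Expected counts (row total × column total / N):
  Phone, Resolved: 111×196/282 = 77.1489
  Phone, Unresolved: 111×86/282 = 33.8511
  Chat, Resolved: 107×196/282 = 74.3688
  Chat, Unresolved: 107×86/282 = 32.6312
  Email, Resolved: 64×196/282 = 44.4823
  Email, Unresolved: 64×86/282 = 19.5177
Contributions (O − E)²/E:
  (89 − 77.1489)²/77.1489 = 1.8205
  (22 − 33.8511)²/33.8511 = 4.1490
  (64 − 74.3688)²/74.3688 = 1.4457
  (43 − 32.6312)²/32.6312 = 3.2948
  (43 − 44.4823)²/44.4823 = 0.0494
  (21 − 19.5177)²/19.5177 = 0.1126
χ² = 1.8205 + 4.1490 + 1.4457 + 3.2948 + 0.0494 + 0.1126 = 10.872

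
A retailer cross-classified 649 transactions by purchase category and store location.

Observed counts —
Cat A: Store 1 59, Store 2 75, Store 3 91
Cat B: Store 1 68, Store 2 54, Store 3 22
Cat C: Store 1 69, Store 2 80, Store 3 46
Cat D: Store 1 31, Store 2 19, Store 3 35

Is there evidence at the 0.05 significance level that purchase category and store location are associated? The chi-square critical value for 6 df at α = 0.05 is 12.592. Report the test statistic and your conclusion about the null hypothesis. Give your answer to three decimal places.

42.366; reject H₀

Row totals: 225, 144, 195, 85. Column totals: 227, 228, 194. Grand total N = 649.
Expected counts (row total × column total / N):
  Cat A, Store 1: 225×227/649 = 78.6980
  Cat A, Store 2: 225×228/649 = 79.0447
  Cat A, Store 3: 225×194/649 = 67.2573
  Cat B, Store 1: 144×227/649 = 50.3667
  Cat B, Store 2: 144×228/649 = 50.5886
  Cat B, Store 3: 144×194/649 = 43.0447
  Cat C, Store 1: 195×227/649 = 68.2049
  Cat C, Store 2: 195×228/649 = 68.5054
  Cat C, Store 3: 195×194/649 = 58.2897
  Cat D, Store 1: 85×227/649 = 29.7304
  Cat D, Store 2: 85×228/649 = 29.8613
  Cat D, Store 3: 85×194/649 = 25.4083
Contributions (O − E)²/E:
  (59 − 78.6980)²/78.6980 = 4.9304
  (75 − 79.0447)²/79.0447 = 0.2070
  (91 − 67.2573)²/67.2573 = 8.3815
  (68 − 50.3667)²/50.3667 = 6.1734
  (54 − 50.5886)²/50.5886 = 0.2300
  (22 − 43.0447)²/43.0447 = 10.2888
  (69 − 68.2049)²/68.2049 = 0.0093
  (80 − 68.5054)²/68.5054 = 1.9287
  (46 − 58.2897)²/58.2897 = 2.5911
  (31 − 29.7304)²/29.7304 = 0.0542
  (19 − 29.8613)²/29.8613 = 3.9505
  (35 − 25.4083)²/25.4083 = 3.6209
χ² = 4.9304 + 0.2070 + 8.3815 + 6.1734 + 0.2300 + 10.2888 + 0.0093 + 1.9287 + 2.5911 + 0.0542 + 3.9505 + 3.6209 = 42.366
df = (4−1)(3−1) = 6. Since 42.366 > 12.592, reject the null hypothesis of independence at α = 0.05.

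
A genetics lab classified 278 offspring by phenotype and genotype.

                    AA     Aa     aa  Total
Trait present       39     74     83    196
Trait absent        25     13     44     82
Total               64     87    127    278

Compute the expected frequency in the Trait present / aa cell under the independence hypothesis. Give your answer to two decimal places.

Row total (Trait present) = 196; column total (aa) = 127; grand total N = 278.
Expected count = (row total × column total) / N = 196 × 127 / 278 = 89.54.

89.54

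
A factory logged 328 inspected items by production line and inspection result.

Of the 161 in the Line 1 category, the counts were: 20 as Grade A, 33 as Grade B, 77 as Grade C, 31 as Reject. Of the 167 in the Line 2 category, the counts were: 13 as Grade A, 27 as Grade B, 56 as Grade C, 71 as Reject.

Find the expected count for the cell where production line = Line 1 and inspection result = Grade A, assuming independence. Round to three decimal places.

16.198

Row total (Line 1) = 161; column total (Grade A) = 33; grand total N = 328.
Expected count = (row total × column total) / N = 161 × 33 / 328 = 16.198.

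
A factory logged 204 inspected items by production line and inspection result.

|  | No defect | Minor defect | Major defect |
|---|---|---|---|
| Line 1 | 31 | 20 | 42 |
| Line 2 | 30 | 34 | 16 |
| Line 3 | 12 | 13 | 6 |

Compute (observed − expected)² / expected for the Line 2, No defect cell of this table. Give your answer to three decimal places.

Row total (Line 2) = 80; column total (No defect) = 73; N = 204.
Expected count E = 80 × 73 / 204 = 28.6275.
Contribution = (O − E)²/E = (30 − 28.6275)² / 28.6275 = 0.066.

0.066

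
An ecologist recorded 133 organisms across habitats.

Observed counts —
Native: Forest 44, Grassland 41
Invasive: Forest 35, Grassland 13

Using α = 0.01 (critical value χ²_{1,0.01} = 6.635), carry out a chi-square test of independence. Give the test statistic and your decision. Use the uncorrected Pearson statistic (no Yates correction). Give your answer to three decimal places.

Row totals: 85, 48. Column totals: 79, 54. Grand total N = 133.
Expected counts (row total × column total / N):
  Native, Forest: 85×79/133 = 50.4887
  Native, Grassland: 85×54/133 = 34.5113
  Invasive, Forest: 48×79/133 = 28.5113
  Invasive, Grassland: 48×54/133 = 19.4887
Contributions (O − E)²/E:
  (44 − 50.4887)²/50.4887 = 0.8339
  (41 − 34.5113)²/34.5113 = 1.2200
  (35 − 28.5113)²/28.5113 = 1.4767
  (13 − 19.4887)²/19.4887 = 2.1604
χ² = 0.8339 + 1.2200 + 1.4767 + 2.1604 = 5.691
df = (2−1)(2−1) = 1. Since 5.691 < 6.635, fail to reject the null hypothesis of independence at α = 0.01.

5.691; fail to reject H₀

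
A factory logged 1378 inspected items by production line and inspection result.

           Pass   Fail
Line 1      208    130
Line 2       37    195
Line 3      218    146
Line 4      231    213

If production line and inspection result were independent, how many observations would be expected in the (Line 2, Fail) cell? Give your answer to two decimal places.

Row total (Line 2) = 232; column total (Fail) = 684; grand total N = 1378.
Expected count = (row total × column total) / N = 232 × 684 / 1378 = 115.16.

115.16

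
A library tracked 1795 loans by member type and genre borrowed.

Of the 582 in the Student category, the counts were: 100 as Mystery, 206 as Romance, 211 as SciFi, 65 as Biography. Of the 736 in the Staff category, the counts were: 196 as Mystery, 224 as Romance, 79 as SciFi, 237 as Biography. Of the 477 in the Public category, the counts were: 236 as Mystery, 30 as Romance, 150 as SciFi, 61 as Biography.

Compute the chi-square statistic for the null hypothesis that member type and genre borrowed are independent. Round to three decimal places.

Row totals: 582, 736, 477. Column totals: 532, 460, 440, 363. Grand total N = 1795.
Expected counts (row total × column total / N):
  Student, Mystery: 582×532/1795 = 172.49248
  Student, Romance: 582×460/1795 = 149.14763
  Student, SciFi: 582×440/1795 = 142.66295
  Student, Biography: 582×363/1795 = 117.69694
  Staff, Mystery: 736×532/1795 = 218.13482
  Staff, Romance: 736×460/1795 = 188.61281
  Staff, SciFi: 736×440/1795 = 180.41226
  Staff, Biography: 736×363/1795 = 148.84011
  Public, Mystery: 477×532/1795 = 141.37270
  Public, Romance: 477×460/1795 = 122.23955
  Public, SciFi: 477×440/1795 = 116.92479
  Public, Biography: 477×363/1795 = 96.46295
Contributions (O − E)²/E:
  (100 − 172.49248)²/172.49248 = 30.4660
  (206 − 149.14763)²/149.14763 = 21.6711
  (211 − 142.66295)²/142.66295 = 32.7342
  (65 − 117.69694)²/117.69694 = 23.5942
  (196 − 218.13482)²/218.13482 = 2.2461
  (224 − 188.61281)²/188.61281 = 6.6393
  (79 − 180.41226)²/180.41226 = 57.0053
  (237 − 148.84011)²/148.84011 = 52.2182
  (236 − 141.37270)²/141.37270 = 63.3384
  (30 − 122.23955)²/122.23955 = 69.6021
  (150 − 116.92479)²/116.92479 = 9.3562
  (61 − 96.46295)²/96.46295 = 13.0373
χ² = 30.4660 + 21.6711 + 32.7342 + 23.5942 + 2.2461 + 6.6393 + 57.0053 + 52.2182 + 63.3384 + 69.6021 + 9.3562 + 13.0373 = 381.908

381.908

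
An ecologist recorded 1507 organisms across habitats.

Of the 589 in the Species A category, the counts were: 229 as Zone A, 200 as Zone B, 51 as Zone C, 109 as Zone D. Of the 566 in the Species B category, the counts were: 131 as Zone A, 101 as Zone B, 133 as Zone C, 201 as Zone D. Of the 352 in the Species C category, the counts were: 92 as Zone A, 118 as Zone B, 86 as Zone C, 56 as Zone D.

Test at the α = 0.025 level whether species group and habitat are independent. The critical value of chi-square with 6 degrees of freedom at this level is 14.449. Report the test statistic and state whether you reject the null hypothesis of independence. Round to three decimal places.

152.456; reject H₀

Row totals: 589, 566, 352. Column totals: 452, 419, 270, 366. Grand total N = 1507.
Expected counts (row total × column total / N):
  Species A, Zone A: 589×452/1507 = 176.6609
  Species A, Zone B: 589×419/1507 = 163.7631
  Species A, Zone C: 589×270/1507 = 105.5275
  Species A, Zone D: 589×366/1507 = 143.0484
  Species B, Zone A: 566×452/1507 = 169.7624
  Species B, Zone B: 566×419/1507 = 157.3683
  Species B, Zone C: 566×270/1507 = 101.4068
  Species B, Zone D: 566×366/1507 = 137.4625
  Species C, Zone A: 352×452/1507 = 105.5766
  Species C, Zone B: 352×419/1507 = 97.8686
  Species C, Zone C: 352×270/1507 = 63.0657
  Species C, Zone D: 352×366/1507 = 85.4891
Contributions (O − E)²/E:
  (229 − 176.6609)²/176.6609 = 15.5064
  (200 − 163.7631)²/163.7631 = 8.0184
  (51 − 105.5275)²/105.5275 = 28.1751
  (109 − 143.0484)²/143.0484 = 8.1042
  (131 − 169.7624)²/169.7624 = 8.8507
  (101 − 157.3683)²/157.3683 = 20.1908
  (133 − 101.4068)²/101.4068 = 9.8428
  (201 − 137.4625)²/137.4625 = 29.3681
  (92 − 105.5766)²/105.5766 = 1.7459
  (118 − 97.8686)²/97.8686 = 4.1410
  (86 − 63.0657)²/63.0657 = 8.3402
  (56 − 85.4891)²/85.4891 = 10.1721
χ² = 15.5064 + 8.0184 + 28.1751 + 8.1042 + 8.8507 + 20.1908 + 9.8428 + 29.3681 + 1.7459 + 4.1410 + 8.3402 + 10.1721 = 152.456
df = (3−1)(4−1) = 6. Since 152.456 > 14.449, reject the null hypothesis of independence at α = 0.025.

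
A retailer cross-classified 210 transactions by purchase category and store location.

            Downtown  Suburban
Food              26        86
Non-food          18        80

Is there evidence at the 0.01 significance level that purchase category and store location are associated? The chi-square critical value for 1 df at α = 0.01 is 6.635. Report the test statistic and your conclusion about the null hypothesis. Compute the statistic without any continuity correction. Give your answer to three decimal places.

0.741; fail to reject H₀

Row totals: 112, 98. Column totals: 44, 166. Grand total N = 210.
Expected counts (row total × column total / N):
  Food, Downtown: 112×44/210 = 23.4667
  Food, Suburban: 112×166/210 = 88.5333
  Non-food, Downtown: 98×44/210 = 20.5333
  Non-food, Suburban: 98×166/210 = 77.4667
Contributions (O − E)²/E:
  (26 − 23.4667)²/23.4667 = 0.2735
  (86 − 88.5333)²/88.5333 = 0.0725
  (18 − 20.5333)²/20.5333 = 0.3125
  (80 − 77.4667)²/77.4667 = 0.0828
χ² = 0.2735 + 0.0725 + 0.3125 + 0.0828 = 0.741
df = (2−1)(2−1) = 1. Since 0.741 < 6.635, fail to reject the null hypothesis of independence at α = 0.01.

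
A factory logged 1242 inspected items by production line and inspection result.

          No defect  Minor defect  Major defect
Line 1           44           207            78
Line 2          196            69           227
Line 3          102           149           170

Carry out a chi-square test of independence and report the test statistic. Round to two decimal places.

217.36

Row totals: 329, 492, 421. Column totals: 342, 425, 475. Grand total N = 1242.
Expected counts (row total × column total / N):
  Line 1, No defect: 329×342/1242 = 90.594
  Line 1, Minor defect: 329×425/1242 = 112.581
  Line 1, Major defect: 329×475/1242 = 125.825
  Line 2, No defect: 492×342/1242 = 135.478
  Line 2, Minor defect: 492×425/1242 = 168.357
  Line 2, Major defect: 492×475/1242 = 188.164
  Line 3, No defect: 421×342/1242 = 115.928
  Line 3, Minor defect: 421×425/1242 = 144.062
  Line 3, Major defect: 421×475/1242 = 161.010
Contributions (O − E)²/E:
  (44 − 90.594)²/90.594 = 23.9641
  (207 − 112.581)²/112.581 = 79.1870
  (78 − 125.825)²/125.825 = 18.1779
  (196 − 135.478)²/135.478 = 27.0370
  (69 − 168.357)²/168.357 = 58.6362
  (227 − 188.164)²/188.164 = 8.0155
  (102 − 115.928)²/115.928 = 1.6734
  (149 − 144.062)²/144.062 = 0.1693
  (170 − 161.010)²/161.010 = 0.5020
χ² = 23.9641 + 79.1870 + 18.1779 + 27.0370 + 58.6362 + 8.0155 + 1.6734 + 0.1693 + 0.5020 = 217.36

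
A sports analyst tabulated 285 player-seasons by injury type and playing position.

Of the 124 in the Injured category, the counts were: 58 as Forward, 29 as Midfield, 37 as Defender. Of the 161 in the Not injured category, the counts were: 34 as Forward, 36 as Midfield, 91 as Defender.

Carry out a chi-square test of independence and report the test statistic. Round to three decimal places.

25.421

Row totals: 124, 161. Column totals: 92, 65, 128. Grand total N = 285.
Expected counts (row total × column total / N):
  Injured, Forward: 124×92/285 = 40.0281
  Injured, Midfield: 124×65/285 = 28.2807
  Injured, Defender: 124×128/285 = 55.6912
  Not injured, Forward: 161×92/285 = 51.9719
  Not injured, Midfield: 161×65/285 = 36.7193
  Not injured, Defender: 161×128/285 = 72.3088
Contributions (O − E)²/E:
  (58 − 40.0281)²/40.0281 = 8.0691
  (29 − 28.2807)²/28.2807 = 0.0183
  (37 − 55.6912)²/55.6912 = 6.2732
  (34 − 51.9719)²/51.9719 = 6.2147
  (36 − 36.7193)²/36.7193 = 0.0141
  (91 − 72.3088)²/72.3088 = 4.8315
χ² = 8.0691 + 0.0183 + 6.2732 + 6.2147 + 0.0141 + 4.8315 = 25.421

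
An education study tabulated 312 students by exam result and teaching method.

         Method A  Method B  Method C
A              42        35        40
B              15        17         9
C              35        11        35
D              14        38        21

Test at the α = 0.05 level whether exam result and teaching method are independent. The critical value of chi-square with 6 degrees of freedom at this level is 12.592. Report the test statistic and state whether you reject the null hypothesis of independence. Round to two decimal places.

30.18; reject H₀

Row totals: 117, 41, 81, 73. Column totals: 106, 101, 105. Grand total N = 312.
Expected counts (row total × column total / N):
  A, Method A: 117×106/312 = 39.750
  A, Method B: 117×101/312 = 37.875
  A, Method C: 117×105/312 = 39.375
  B, Method A: 41×106/312 = 13.929
  B, Method B: 41×101/312 = 13.272
  B, Method C: 41×105/312 = 13.798
  C, Method A: 81×106/312 = 27.519
  C, Method B: 81×101/312 = 26.221
  C, Method C: 81×105/312 = 27.260
  D, Method A: 73×106/312 = 24.801
  D, Method B: 73×101/312 = 23.631
  D, Method C: 73×105/312 = 24.567
Contributions (O − E)²/E:
  (42 − 39.750)²/39.750 = 0.1274
  (35 − 37.875)²/37.875 = 0.2182
  (40 − 39.375)²/39.375 = 0.0099
  (15 − 13.929)²/13.929 = 0.0823
  (17 − 13.272)²/13.272 = 1.0472
  (9 − 13.798)²/13.798 = 1.6684
  (35 − 27.519)²/27.519 = 2.0337
  (11 − 26.221)²/26.221 = 8.8356
  (35 − 27.260)²/27.260 = 2.1976
  (14 − 24.801)²/24.801 = 4.7039
  (38 − 23.631)²/23.631 = 8.7372
  (21 − 24.567)²/24.567 = 0.5179
χ² = 0.1274 + 0.2182 + 0.0099 + 0.0823 + 1.0472 + 1.6684 + 2.0337 + 8.8356 + 2.1976 + 4.7039 + 8.7372 + 0.5179 = 30.18
df = (4−1)(3−1) = 6. Since 30.18 > 12.592, reject the null hypothesis of independence at α = 0.05.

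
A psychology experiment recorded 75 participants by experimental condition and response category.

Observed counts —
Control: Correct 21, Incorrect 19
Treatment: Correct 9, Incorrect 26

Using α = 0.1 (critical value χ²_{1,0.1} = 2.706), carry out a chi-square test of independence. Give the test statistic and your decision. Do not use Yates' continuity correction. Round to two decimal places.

Row totals: 40, 35. Column totals: 30, 45. Grand total N = 75.
Expected counts (row total × column total / N):
  Control, Correct: 40×30/75 = 16.000
  Control, Incorrect: 40×45/75 = 24.000
  Treatment, Correct: 35×30/75 = 14.000
  Treatment, Incorrect: 35×45/75 = 21.000
Contributions (O − E)²/E:
  (21 − 16.000)²/16.000 = 1.5625
  (19 − 24.000)²/24.000 = 1.0417
  (9 − 14.000)²/14.000 = 1.7857
  (26 − 21.000)²/21.000 = 1.1905
χ² = 1.5625 + 1.0417 + 1.7857 + 1.1905 = 5.58
df = (2−1)(2−1) = 1. Since 5.58 > 2.706, reject the null hypothesis of independence at α = 0.1.

5.58; reject H₀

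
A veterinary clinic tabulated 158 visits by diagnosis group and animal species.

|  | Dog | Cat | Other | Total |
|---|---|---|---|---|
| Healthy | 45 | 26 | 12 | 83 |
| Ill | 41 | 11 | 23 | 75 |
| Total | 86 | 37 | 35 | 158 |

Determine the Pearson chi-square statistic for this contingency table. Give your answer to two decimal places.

9.34

Grand total N = 158.
Expected counts (row total × column total / N):
  Healthy, Dog: 83×86/158 = 45.177
  Healthy, Cat: 83×37/158 = 19.437
  Healthy, Other: 83×35/158 = 18.386
  Ill, Dog: 75×86/158 = 40.823
  Ill, Cat: 75×37/158 = 17.563
  Ill, Other: 75×35/158 = 16.614
Contributions (O − E)²/E:
  (45 − 45.177)²/45.177 = 0.0007
  (26 − 19.437)²/19.437 = 2.2160
  (12 − 18.386)²/18.386 = 2.2180
  (41 − 40.823)²/40.823 = 0.0008
  (11 − 17.563)²/17.563 = 2.4525
  (23 − 16.614)²/16.614 = 2.4546
χ² = 0.0007 + 2.2160 + 2.2180 + 0.0008 + 2.4525 + 2.4546 = 9.34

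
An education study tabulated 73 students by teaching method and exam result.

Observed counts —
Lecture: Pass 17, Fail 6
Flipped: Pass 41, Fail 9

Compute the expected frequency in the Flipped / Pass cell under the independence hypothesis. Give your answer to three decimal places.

39.726

Row total (Flipped) = 50; column total (Pass) = 58; grand total N = 73.
Expected count = (row total × column total) / N = 50 × 58 / 73 = 39.726.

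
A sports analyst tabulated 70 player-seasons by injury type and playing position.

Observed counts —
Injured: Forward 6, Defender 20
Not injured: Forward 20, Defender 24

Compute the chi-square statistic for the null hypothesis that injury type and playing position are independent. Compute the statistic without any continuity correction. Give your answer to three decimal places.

Row totals: 26, 44. Column totals: 26, 44. Grand total N = 70.
Expected counts (row total × column total / N):
  Injured, Forward: 26×26/70 = 9.6571
  Injured, Defender: 26×44/70 = 16.3429
  Not injured, Forward: 44×26/70 = 16.3429
  Not injured, Defender: 44×44/70 = 27.6571
Contributions (O − E)²/E:
  (6 − 9.6571)²/9.6571 = 1.3849
  (20 − 16.3429)²/16.3429 = 0.8184
  (20 − 16.3429)²/16.3429 = 0.8184
  (24 − 27.6571)²/27.6571 = 0.4836
χ² = 1.3849 + 0.8184 + 0.8184 + 0.4836 = 3.505

3.505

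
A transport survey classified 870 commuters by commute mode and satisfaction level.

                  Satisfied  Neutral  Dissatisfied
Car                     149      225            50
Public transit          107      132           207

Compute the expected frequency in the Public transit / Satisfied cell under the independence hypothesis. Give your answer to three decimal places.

Row total (Public transit) = 446; column total (Satisfied) = 256; grand total N = 870.
Expected count = (row total × column total) / N = 446 × 256 / 870 = 131.237.

131.237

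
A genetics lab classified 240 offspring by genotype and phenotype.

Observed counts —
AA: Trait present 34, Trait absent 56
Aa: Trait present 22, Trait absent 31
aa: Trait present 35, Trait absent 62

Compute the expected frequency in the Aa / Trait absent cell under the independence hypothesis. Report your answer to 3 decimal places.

Row total (Aa) = 53; column total (Trait absent) = 149; grand total N = 240.
Expected count = (row total × column total) / N = 53 × 149 / 240 = 32.904.

32.904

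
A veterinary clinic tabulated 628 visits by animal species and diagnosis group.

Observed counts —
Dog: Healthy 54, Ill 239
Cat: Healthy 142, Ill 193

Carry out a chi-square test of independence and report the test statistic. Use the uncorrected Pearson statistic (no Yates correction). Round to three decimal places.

Row totals: 293, 335. Column totals: 196, 432. Grand total N = 628.
Expected counts (row total × column total / N):
  Dog, Healthy: 293×196/628 = 91.4459
  Dog, Ill: 293×432/628 = 201.5541
  Cat, Healthy: 335×196/628 = 104.5541
  Cat, Ill: 335×432/628 = 230.4459
Contributions (O − E)²/E:
  (54 − 91.4459)²/91.4459 = 15.3336
  (239 − 201.5541)²/201.5541 = 6.9569
  (142 − 104.5541)²/104.5541 = 13.4112
  (193 − 230.4459)²/230.4459 = 6.0847
χ² = 15.3336 + 6.9569 + 13.4112 + 6.0847 = 41.786

41.786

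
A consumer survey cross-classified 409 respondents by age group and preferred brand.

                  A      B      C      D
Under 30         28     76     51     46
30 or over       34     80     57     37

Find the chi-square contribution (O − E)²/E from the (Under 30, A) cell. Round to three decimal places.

0.200

Row total (Under 30) = 201; column total (A) = 62; N = 409.
Expected count E = 201 × 62 / 409 = 30.4694.
Contribution = (O − E)²/E = (28 − 30.4694)² / 30.4694 = 0.200.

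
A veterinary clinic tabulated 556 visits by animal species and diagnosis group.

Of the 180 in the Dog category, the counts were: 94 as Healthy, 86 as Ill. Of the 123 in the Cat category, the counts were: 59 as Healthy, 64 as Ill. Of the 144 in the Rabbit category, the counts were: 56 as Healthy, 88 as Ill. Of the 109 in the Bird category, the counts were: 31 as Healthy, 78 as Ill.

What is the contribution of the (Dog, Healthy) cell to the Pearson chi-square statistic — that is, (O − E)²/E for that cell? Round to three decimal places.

3.420

Row total (Dog) = 180; column total (Healthy) = 240; N = 556.
Expected count E = 180 × 240 / 556 = 77.6978.
Contribution = (O − E)²/E = (94 − 77.6978)² / 77.6978 = 3.420.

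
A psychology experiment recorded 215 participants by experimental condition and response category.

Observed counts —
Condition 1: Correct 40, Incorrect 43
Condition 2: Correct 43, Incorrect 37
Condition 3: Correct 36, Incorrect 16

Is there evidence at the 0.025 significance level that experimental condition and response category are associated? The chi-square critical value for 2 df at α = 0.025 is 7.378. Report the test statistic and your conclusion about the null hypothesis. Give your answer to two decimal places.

5.86; fail to reject H₀

Row totals: 83, 80, 52. Column totals: 119, 96. Grand total N = 215.
Expected counts (row total × column total / N):
  Condition 1, Correct: 83×119/215 = 45.940
  Condition 1, Incorrect: 83×96/215 = 37.060
  Condition 2, Correct: 80×119/215 = 44.279
  Condition 2, Incorrect: 80×96/215 = 35.721
  Condition 3, Correct: 52×119/215 = 28.781
  Condition 3, Incorrect: 52×96/215 = 23.219
Contributions (O − E)²/E:
  (40 − 45.940)²/45.940 = 0.7680
  (43 − 37.060)²/37.060 = 0.9521
  (43 − 44.279)²/44.279 = 0.0369
  (37 − 35.721)²/35.721 = 0.0458
  (36 − 28.781)²/28.781 = 1.8107
  (16 − 23.219)²/23.219 = 2.2445
χ² = 0.7680 + 0.9521 + 0.0369 + 0.0458 + 1.8107 + 2.2445 = 5.86
df = (3−1)(2−1) = 2. Since 5.86 < 7.378, fail to reject the null hypothesis of independence at α = 0.025.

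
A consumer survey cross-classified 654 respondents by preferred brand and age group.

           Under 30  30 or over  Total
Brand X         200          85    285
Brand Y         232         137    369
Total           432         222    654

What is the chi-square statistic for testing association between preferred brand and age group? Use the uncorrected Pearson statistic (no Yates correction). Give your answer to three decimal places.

Grand total N = 654.
Expected counts (row total × column total / N):
  Brand X, Under 30: 285×432/654 = 188.2569
  Brand X, 30 or over: 285×222/654 = 96.7431
  Brand Y, Under 30: 369×432/654 = 243.7431
  Brand Y, 30 or over: 369×222/654 = 125.2569
Contributions (O − E)²/E:
  (200 − 188.2569)²/188.2569 = 0.7325
  (85 − 96.7431)²/96.7431 = 1.4254
  (232 − 243.7431)²/243.7431 = 0.5658
  (137 − 125.2569)²/125.2569 = 1.1009
χ² = 0.7325 + 1.4254 + 0.5658 + 1.1009 = 3.825

3.825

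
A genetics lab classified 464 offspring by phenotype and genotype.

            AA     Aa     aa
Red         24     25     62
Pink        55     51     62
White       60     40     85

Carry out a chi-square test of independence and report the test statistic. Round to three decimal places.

Row totals: 111, 168, 185. Column totals: 139, 116, 209. Grand total N = 464.
Expected counts (row total × column total / N):
  Red, AA: 111×139/464 = 33.2522
  Red, Aa: 111×116/464 = 27.7500
  Red, aa: 111×209/464 = 49.9978
  Pink, AA: 168×139/464 = 50.3276
  Pink, Aa: 168×116/464 = 42.0000
  Pink, aa: 168×209/464 = 75.6724
  White, AA: 185×139/464 = 55.4203
  White, Aa: 185×116/464 = 46.2500
  White, aa: 185×209/464 = 83.3297
Contributions (O − E)²/E:
  (24 − 33.2522)²/33.2522 = 2.5744
  (25 − 27.7500)²/27.7500 = 0.2725
  (62 − 49.9978)²/49.9978 = 2.8812
  (55 − 50.3276)²/50.3276 = 0.4338
  (51 − 42.0000)²/42.0000 = 1.9286
  (62 − 75.6724)²/75.6724 = 2.4703
  (60 − 55.4203)²/55.4203 = 0.3784
  (40 − 46.2500)²/46.2500 = 0.8446
  (85 − 83.3297)²/83.3297 = 0.0335
χ² = 2.5744 + 0.2725 + 2.8812 + 0.4338 + 1.9286 + 2.4703 + 0.3784 + 0.8446 + 0.0335 = 11.817

11.817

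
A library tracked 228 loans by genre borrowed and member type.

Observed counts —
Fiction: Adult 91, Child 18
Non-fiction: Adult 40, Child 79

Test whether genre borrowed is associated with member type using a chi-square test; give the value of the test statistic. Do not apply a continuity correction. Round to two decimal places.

Row totals: 109, 119. Column totals: 131, 97. Grand total N = 228.
Expected counts (row total × column total / N):
  Fiction, Adult: 109×131/228 = 62.627
  Fiction, Child: 109×97/228 = 46.373
  Non-fiction, Adult: 119×131/228 = 68.373
  Non-fiction, Child: 119×97/228 = 50.627
Contributions (O − E)²/E:
  (91 − 62.627)²/62.627 = 12.8543
  (18 − 46.373)²/46.373 = 17.3598
  (40 − 68.373)²/68.373 = 11.7741
  (79 − 50.627)²/50.627 = 15.9011
χ² = 12.8543 + 17.3598 + 11.7741 + 15.9011 = 57.89

57.89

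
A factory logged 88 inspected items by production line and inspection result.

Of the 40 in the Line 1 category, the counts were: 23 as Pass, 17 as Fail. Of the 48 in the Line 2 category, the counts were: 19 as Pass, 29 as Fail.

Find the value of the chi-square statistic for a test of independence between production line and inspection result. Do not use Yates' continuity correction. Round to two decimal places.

2.81

Row totals: 40, 48. Column totals: 42, 46. Grand total N = 88.
Expected counts (row total × column total / N):
  Line 1, Pass: 40×42/88 = 19.091
  Line 1, Fail: 40×46/88 = 20.909
  Line 2, Pass: 48×42/88 = 22.909
  Line 2, Fail: 48×46/88 = 25.091
Contributions (O − E)²/E:
  (23 − 19.091)²/19.091 = 0.8004
  (17 − 20.909)²/20.909 = 0.7308
  (19 − 22.909)²/22.909 = 0.6670
  (29 − 25.091)²/25.091 = 0.6090
χ² = 0.8004 + 0.7308 + 0.6670 + 0.6090 = 2.81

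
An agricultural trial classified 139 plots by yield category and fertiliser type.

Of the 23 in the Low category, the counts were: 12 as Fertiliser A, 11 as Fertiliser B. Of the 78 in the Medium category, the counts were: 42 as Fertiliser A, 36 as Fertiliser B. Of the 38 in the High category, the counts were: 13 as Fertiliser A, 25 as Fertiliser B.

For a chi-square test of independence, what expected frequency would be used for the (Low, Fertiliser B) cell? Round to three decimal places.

Row total (Low) = 23; column total (Fertiliser B) = 72; grand total N = 139.
Expected count = (row total × column total) / N = 23 × 72 / 139 = 11.914.

11.914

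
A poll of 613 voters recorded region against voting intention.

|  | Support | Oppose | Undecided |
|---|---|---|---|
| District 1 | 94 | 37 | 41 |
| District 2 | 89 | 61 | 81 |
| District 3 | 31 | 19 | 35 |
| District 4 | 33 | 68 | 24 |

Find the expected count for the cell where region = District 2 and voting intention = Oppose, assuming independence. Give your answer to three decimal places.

Row total (District 2) = 231; column total (Oppose) = 185; grand total N = 613.
Expected count = (row total × column total) / N = 231 × 185 / 613 = 69.715.

69.715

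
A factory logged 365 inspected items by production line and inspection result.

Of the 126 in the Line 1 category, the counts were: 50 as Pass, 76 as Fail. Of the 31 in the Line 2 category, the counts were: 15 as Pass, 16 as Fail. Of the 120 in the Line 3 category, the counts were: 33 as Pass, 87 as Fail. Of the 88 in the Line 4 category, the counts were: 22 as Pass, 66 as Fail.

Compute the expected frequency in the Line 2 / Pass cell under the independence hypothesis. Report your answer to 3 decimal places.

10.192

Row total (Line 2) = 31; column total (Pass) = 120; grand total N = 365.
Expected count = (row total × column total) / N = 31 × 120 / 365 = 10.192.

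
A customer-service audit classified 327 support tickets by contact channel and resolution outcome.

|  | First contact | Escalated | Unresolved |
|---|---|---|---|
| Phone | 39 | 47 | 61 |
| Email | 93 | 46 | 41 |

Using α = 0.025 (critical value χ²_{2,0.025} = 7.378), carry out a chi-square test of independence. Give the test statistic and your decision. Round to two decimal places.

Row totals: 147, 180. Column totals: 132, 93, 102. Grand total N = 327.
Expected counts (row total × column total / N):
  Phone, First contact: 147×132/327 = 59.3394
  Phone, Escalated: 147×93/327 = 41.8073
  Phone, Unresolved: 147×102/327 = 45.8532
  Email, First contact: 180×132/327 = 72.6606
  Email, Escalated: 180×93/327 = 51.1927
  Email, Unresolved: 180×102/327 = 56.1468
Contributions (O − E)²/E:
  (39 − 59.3394)²/59.3394 = 6.9716
  (47 − 41.8073)²/41.8073 = 0.6450
  (61 − 45.8532)²/45.8532 = 5.0035
  (93 − 72.6606)²/72.6606 = 5.6935
  (46 − 51.1927)²/51.1927 = 0.5267
  (41 − 56.1468)²/56.1468 = 4.0862
χ² = 6.9716 + 0.6450 + 5.0035 + 5.6935 + 0.5267 + 4.0862 = 22.93
df = (2−1)(3−1) = 2. Since 22.93 > 7.378, reject the null hypothesis of independence at α = 0.025.

22.93; reject H₀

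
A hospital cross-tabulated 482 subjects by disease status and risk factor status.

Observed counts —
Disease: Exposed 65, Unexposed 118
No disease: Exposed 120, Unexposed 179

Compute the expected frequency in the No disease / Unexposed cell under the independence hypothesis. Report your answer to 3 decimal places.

184.239

Row total (No disease) = 299; column total (Unexposed) = 297; grand total N = 482.
Expected count = (row total × column total) / N = 299 × 297 / 482 = 184.239.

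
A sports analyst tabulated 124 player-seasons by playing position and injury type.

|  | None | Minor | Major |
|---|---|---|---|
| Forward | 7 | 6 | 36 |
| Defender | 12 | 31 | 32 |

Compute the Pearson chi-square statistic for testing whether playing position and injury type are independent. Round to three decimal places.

13.589

Row totals: 49, 75. Column totals: 19, 37, 68. Grand total N = 124.
Expected counts (row total × column total / N):
  Forward, None: 49×19/124 = 7.5081
  Forward, Minor: 49×37/124 = 14.6210
  Forward, Major: 49×68/124 = 26.8710
  Defender, None: 75×19/124 = 11.4919
  Defender, Minor: 75×37/124 = 22.3790
  Defender, Major: 75×68/124 = 41.1290
Contributions (O − E)²/E:
  (7 − 7.5081)²/7.5081 = 0.0344
  (6 − 14.6210)²/14.6210 = 5.0832
  (36 − 26.8710)²/26.8710 = 3.1014
  (12 − 11.4919)²/11.4919 = 0.0225
  (31 − 22.3790)²/22.3790 = 3.3210
  (32 − 41.1290)²/41.1290 = 2.0263
χ² = 0.0344 + 5.0832 + 3.1014 + 0.0225 + 3.3210 + 2.0263 = 13.589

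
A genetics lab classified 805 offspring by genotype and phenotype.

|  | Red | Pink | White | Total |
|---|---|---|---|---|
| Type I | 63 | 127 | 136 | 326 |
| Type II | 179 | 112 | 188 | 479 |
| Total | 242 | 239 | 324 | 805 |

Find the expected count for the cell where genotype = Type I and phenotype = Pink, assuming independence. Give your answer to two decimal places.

Row total (Type I) = 326; column total (Pink) = 239; grand total N = 805.
Expected count = (row total × column total) / N = 326 × 239 / 805 = 96.79.

96.79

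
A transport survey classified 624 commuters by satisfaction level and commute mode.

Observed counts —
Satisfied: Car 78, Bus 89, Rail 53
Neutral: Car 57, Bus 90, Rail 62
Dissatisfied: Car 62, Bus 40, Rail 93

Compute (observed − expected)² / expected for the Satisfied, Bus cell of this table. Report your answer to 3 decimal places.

Row total (Satisfied) = 220; column total (Bus) = 219; N = 624.
Expected count E = 220 × 219 / 624 = 77.2115.
Contribution = (O − E)²/E = (89 − 77.2115)² / 77.2115 = 1.800.

1.800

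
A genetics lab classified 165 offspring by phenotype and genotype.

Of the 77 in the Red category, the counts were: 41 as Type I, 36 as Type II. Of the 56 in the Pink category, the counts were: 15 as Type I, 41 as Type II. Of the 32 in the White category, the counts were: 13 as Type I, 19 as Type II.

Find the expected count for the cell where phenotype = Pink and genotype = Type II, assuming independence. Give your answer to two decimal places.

32.58

Row total (Pink) = 56; column total (Type II) = 96; grand total N = 165.
Expected count = (row total × column total) / N = 56 × 96 / 165 = 32.58.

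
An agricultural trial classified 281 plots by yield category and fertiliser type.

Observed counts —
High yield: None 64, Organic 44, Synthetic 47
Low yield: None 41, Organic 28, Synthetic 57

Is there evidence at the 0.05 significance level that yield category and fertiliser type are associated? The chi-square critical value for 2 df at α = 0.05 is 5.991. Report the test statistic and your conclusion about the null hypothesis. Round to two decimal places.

Row totals: 155, 126. Column totals: 105, 72, 104. Grand total N = 281.
Expected counts (row total × column total / N):
  High yield, None: 155×105/281 = 57.918
  High yield, Organic: 155×72/281 = 39.715
  High yield, Synthetic: 155×104/281 = 57.367
  Low yield, None: 126×105/281 = 47.082
  Low yield, Organic: 126×72/281 = 32.285
  Low yield, Synthetic: 126×104/281 = 46.633
Contributions (O − E)²/E:
  (64 − 57.918)²/57.918 = 0.6387
  (44 − 39.715)²/39.715 = 0.4623
  (47 − 57.367)²/57.367 = 1.8735
  (41 − 47.082)²/47.082 = 0.7857
  (28 − 32.285)²/32.285 = 0.5687
  (57 − 46.633)²/46.633 = 2.3047
χ² = 0.6387 + 0.4623 + 1.8735 + 0.7857 + 0.5687 + 2.3047 = 6.63
df = (2−1)(3−1) = 2. Since 6.63 > 5.991, reject the null hypothesis of independence at α = 0.05.

6.63; reject H₀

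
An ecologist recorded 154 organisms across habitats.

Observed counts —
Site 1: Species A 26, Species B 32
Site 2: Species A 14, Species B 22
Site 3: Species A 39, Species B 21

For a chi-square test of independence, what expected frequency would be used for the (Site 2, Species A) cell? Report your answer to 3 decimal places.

18.468

Row total (Site 2) = 36; column total (Species A) = 79; grand total N = 154.
Expected count = (row total × column total) / N = 36 × 79 / 154 = 18.468.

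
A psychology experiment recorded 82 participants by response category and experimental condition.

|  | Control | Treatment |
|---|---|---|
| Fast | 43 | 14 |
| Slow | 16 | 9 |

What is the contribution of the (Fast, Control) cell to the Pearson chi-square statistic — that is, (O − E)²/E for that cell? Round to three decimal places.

0.096

Row total (Fast) = 57; column total (Control) = 59; N = 82.
Expected count E = 57 × 59 / 82 = 41.0122.
Contribution = (O − E)²/E = (43 − 41.0122)² / 41.0122 = 0.096.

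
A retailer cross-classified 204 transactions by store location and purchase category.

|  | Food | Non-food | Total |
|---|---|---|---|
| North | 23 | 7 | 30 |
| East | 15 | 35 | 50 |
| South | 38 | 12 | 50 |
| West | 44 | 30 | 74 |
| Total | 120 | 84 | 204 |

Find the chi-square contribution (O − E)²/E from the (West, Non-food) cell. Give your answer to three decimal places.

0.007

Row total (West) = 74; column total (Non-food) = 84; N = 204.
Expected count E = 74 × 84 / 204 = 30.47059.
Contribution = (O − E)²/E = (30 − 30.47059)² / 30.47059 = 0.007.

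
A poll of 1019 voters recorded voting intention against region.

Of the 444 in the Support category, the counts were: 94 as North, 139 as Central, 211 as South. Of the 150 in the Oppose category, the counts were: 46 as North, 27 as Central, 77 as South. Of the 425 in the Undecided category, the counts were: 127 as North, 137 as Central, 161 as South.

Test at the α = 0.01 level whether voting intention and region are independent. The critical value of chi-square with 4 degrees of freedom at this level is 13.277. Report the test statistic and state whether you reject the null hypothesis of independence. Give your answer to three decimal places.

Row totals: 444, 150, 425. Column totals: 267, 303, 449. Grand total N = 1019.
Expected counts (row total × column total / N):
  Support, North: 444×267/1019 = 116.3376
  Support, Central: 444×303/1019 = 132.0236
  Support, South: 444×449/1019 = 195.6389
  Oppose, North: 150×267/1019 = 39.3032
  Oppose, Central: 150×303/1019 = 44.6026
  Oppose, South: 150×449/1019 = 66.0942
  Undecided, North: 425×267/1019 = 111.3592
  Undecided, Central: 425×303/1019 = 126.3739
  Undecided, South: 425×449/1019 = 187.2669
Contributions (O − E)²/E:
  (94 − 116.3376)²/116.3376 = 4.2890
  (139 − 132.0236)²/132.0236 = 0.3686
  (211 − 195.6389)²/195.6389 = 1.2061
  (46 − 39.3032)²/39.3032 = 1.1411
  (27 − 44.6026)²/44.6026 = 6.9469
  (77 − 66.0942)²/66.0942 = 1.7995
  (127 − 111.3592)²/111.3592 = 2.1968
  (137 − 126.3739)²/126.3739 = 0.8935
  (161 − 187.2669)²/187.2669 = 3.6843
χ² = 4.2890 + 0.3686 + 1.2061 + 1.1411 + 6.9469 + 1.7995 + 2.1968 + 0.8935 + 3.6843 = 22.526
df = (3−1)(3−1) = 4. Since 22.526 > 13.277, reject the null hypothesis of independence at α = 0.01.

22.526; reject H₀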